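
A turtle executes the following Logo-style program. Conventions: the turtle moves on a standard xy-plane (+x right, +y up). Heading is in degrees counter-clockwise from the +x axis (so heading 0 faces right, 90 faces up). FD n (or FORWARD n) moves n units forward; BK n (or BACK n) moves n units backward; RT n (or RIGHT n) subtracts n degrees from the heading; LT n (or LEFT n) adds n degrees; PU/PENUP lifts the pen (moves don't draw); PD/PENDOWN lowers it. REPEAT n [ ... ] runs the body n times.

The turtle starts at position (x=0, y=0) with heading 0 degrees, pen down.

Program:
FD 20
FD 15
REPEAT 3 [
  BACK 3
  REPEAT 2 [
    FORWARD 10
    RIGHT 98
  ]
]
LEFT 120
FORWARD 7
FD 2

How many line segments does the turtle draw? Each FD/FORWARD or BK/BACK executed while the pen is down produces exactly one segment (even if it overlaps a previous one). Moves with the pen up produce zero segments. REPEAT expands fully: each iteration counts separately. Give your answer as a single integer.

Executing turtle program step by step:
Start: pos=(0,0), heading=0, pen down
FD 20: (0,0) -> (20,0) [heading=0, draw]
FD 15: (20,0) -> (35,0) [heading=0, draw]
REPEAT 3 [
  -- iteration 1/3 --
  BK 3: (35,0) -> (32,0) [heading=0, draw]
  REPEAT 2 [
    -- iteration 1/2 --
    FD 10: (32,0) -> (42,0) [heading=0, draw]
    RT 98: heading 0 -> 262
    -- iteration 2/2 --
    FD 10: (42,0) -> (40.608,-9.903) [heading=262, draw]
    RT 98: heading 262 -> 164
  ]
  -- iteration 2/3 --
  BK 3: (40.608,-9.903) -> (43.492,-10.73) [heading=164, draw]
  REPEAT 2 [
    -- iteration 1/2 --
    FD 10: (43.492,-10.73) -> (33.879,-7.973) [heading=164, draw]
    RT 98: heading 164 -> 66
    -- iteration 2/2 --
    FD 10: (33.879,-7.973) -> (37.947,1.162) [heading=66, draw]
    RT 98: heading 66 -> 328
  ]
  -- iteration 3/3 --
  BK 3: (37.947,1.162) -> (35.403,2.752) [heading=328, draw]
  REPEAT 2 [
    -- iteration 1/2 --
    FD 10: (35.403,2.752) -> (43.883,-2.547) [heading=328, draw]
    RT 98: heading 328 -> 230
    -- iteration 2/2 --
    FD 10: (43.883,-2.547) -> (37.455,-10.208) [heading=230, draw]
    RT 98: heading 230 -> 132
  ]
]
LT 120: heading 132 -> 252
FD 7: (37.455,-10.208) -> (35.292,-16.865) [heading=252, draw]
FD 2: (35.292,-16.865) -> (34.674,-18.767) [heading=252, draw]
Final: pos=(34.674,-18.767), heading=252, 13 segment(s) drawn
Segments drawn: 13

Answer: 13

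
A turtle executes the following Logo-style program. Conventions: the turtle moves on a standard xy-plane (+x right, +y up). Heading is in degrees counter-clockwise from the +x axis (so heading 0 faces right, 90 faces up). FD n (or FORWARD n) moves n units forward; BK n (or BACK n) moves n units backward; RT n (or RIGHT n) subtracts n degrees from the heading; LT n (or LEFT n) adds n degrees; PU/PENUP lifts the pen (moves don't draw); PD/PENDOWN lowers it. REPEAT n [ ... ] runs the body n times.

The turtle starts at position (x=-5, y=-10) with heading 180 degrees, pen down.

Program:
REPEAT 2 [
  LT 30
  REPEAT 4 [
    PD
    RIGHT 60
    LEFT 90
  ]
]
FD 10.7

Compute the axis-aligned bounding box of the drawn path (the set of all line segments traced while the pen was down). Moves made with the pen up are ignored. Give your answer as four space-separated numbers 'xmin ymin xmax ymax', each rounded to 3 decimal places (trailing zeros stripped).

Answer: -10.35 -10 -5 -0.734

Derivation:
Executing turtle program step by step:
Start: pos=(-5,-10), heading=180, pen down
REPEAT 2 [
  -- iteration 1/2 --
  LT 30: heading 180 -> 210
  REPEAT 4 [
    -- iteration 1/4 --
    PD: pen down
    RT 60: heading 210 -> 150
    LT 90: heading 150 -> 240
    -- iteration 2/4 --
    PD: pen down
    RT 60: heading 240 -> 180
    LT 90: heading 180 -> 270
    -- iteration 3/4 --
    PD: pen down
    RT 60: heading 270 -> 210
    LT 90: heading 210 -> 300
    -- iteration 4/4 --
    PD: pen down
    RT 60: heading 300 -> 240
    LT 90: heading 240 -> 330
  ]
  -- iteration 2/2 --
  LT 30: heading 330 -> 0
  REPEAT 4 [
    -- iteration 1/4 --
    PD: pen down
    RT 60: heading 0 -> 300
    LT 90: heading 300 -> 30
    -- iteration 2/4 --
    PD: pen down
    RT 60: heading 30 -> 330
    LT 90: heading 330 -> 60
    -- iteration 3/4 --
    PD: pen down
    RT 60: heading 60 -> 0
    LT 90: heading 0 -> 90
    -- iteration 4/4 --
    PD: pen down
    RT 60: heading 90 -> 30
    LT 90: heading 30 -> 120
  ]
]
FD 10.7: (-5,-10) -> (-10.35,-0.734) [heading=120, draw]
Final: pos=(-10.35,-0.734), heading=120, 1 segment(s) drawn

Segment endpoints: x in {-10.35, -5}, y in {-10, -0.734}
xmin=-10.35, ymin=-10, xmax=-5, ymax=-0.734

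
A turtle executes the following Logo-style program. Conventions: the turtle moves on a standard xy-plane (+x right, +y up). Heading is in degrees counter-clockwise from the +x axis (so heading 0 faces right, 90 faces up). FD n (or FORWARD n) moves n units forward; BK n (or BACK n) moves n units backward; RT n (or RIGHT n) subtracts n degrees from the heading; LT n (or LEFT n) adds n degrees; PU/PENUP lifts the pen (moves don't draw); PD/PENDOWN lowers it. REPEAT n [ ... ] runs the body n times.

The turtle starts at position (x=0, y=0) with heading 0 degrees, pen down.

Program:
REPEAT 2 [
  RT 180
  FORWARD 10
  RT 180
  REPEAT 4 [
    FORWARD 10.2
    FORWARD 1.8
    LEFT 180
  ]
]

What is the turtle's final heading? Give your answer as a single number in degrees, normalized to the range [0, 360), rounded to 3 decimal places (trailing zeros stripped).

Answer: 0

Derivation:
Executing turtle program step by step:
Start: pos=(0,0), heading=0, pen down
REPEAT 2 [
  -- iteration 1/2 --
  RT 180: heading 0 -> 180
  FD 10: (0,0) -> (-10,0) [heading=180, draw]
  RT 180: heading 180 -> 0
  REPEAT 4 [
    -- iteration 1/4 --
    FD 10.2: (-10,0) -> (0.2,0) [heading=0, draw]
    FD 1.8: (0.2,0) -> (2,0) [heading=0, draw]
    LT 180: heading 0 -> 180
    -- iteration 2/4 --
    FD 10.2: (2,0) -> (-8.2,0) [heading=180, draw]
    FD 1.8: (-8.2,0) -> (-10,0) [heading=180, draw]
    LT 180: heading 180 -> 0
    -- iteration 3/4 --
    FD 10.2: (-10,0) -> (0.2,0) [heading=0, draw]
    FD 1.8: (0.2,0) -> (2,0) [heading=0, draw]
    LT 180: heading 0 -> 180
    -- iteration 4/4 --
    FD 10.2: (2,0) -> (-8.2,0) [heading=180, draw]
    FD 1.8: (-8.2,0) -> (-10,0) [heading=180, draw]
    LT 180: heading 180 -> 0
  ]
  -- iteration 2/2 --
  RT 180: heading 0 -> 180
  FD 10: (-10,0) -> (-20,0) [heading=180, draw]
  RT 180: heading 180 -> 0
  REPEAT 4 [
    -- iteration 1/4 --
    FD 10.2: (-20,0) -> (-9.8,0) [heading=0, draw]
    FD 1.8: (-9.8,0) -> (-8,0) [heading=0, draw]
    LT 180: heading 0 -> 180
    -- iteration 2/4 --
    FD 10.2: (-8,0) -> (-18.2,0) [heading=180, draw]
    FD 1.8: (-18.2,0) -> (-20,0) [heading=180, draw]
    LT 180: heading 180 -> 0
    -- iteration 3/4 --
    FD 10.2: (-20,0) -> (-9.8,0) [heading=0, draw]
    FD 1.8: (-9.8,0) -> (-8,0) [heading=0, draw]
    LT 180: heading 0 -> 180
    -- iteration 4/4 --
    FD 10.2: (-8,0) -> (-18.2,0) [heading=180, draw]
    FD 1.8: (-18.2,0) -> (-20,0) [heading=180, draw]
    LT 180: heading 180 -> 0
  ]
]
Final: pos=(-20,0), heading=0, 18 segment(s) drawn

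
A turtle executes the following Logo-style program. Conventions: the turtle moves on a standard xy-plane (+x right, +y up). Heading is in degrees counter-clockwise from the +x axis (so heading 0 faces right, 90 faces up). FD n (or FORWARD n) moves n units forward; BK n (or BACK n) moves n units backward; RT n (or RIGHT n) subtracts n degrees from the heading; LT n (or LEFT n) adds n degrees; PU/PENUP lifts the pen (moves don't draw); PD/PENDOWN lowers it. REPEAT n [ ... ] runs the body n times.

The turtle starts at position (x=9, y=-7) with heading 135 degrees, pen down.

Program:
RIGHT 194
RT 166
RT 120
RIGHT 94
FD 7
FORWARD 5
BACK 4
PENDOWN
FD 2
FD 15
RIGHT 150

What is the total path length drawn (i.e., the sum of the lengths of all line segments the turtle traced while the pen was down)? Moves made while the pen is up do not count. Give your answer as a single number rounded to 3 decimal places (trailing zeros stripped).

Answer: 33

Derivation:
Executing turtle program step by step:
Start: pos=(9,-7), heading=135, pen down
RT 194: heading 135 -> 301
RT 166: heading 301 -> 135
RT 120: heading 135 -> 15
RT 94: heading 15 -> 281
FD 7: (9,-7) -> (10.336,-13.871) [heading=281, draw]
FD 5: (10.336,-13.871) -> (11.29,-18.78) [heading=281, draw]
BK 4: (11.29,-18.78) -> (10.526,-14.853) [heading=281, draw]
PD: pen down
FD 2: (10.526,-14.853) -> (10.908,-16.816) [heading=281, draw]
FD 15: (10.908,-16.816) -> (13.77,-31.541) [heading=281, draw]
RT 150: heading 281 -> 131
Final: pos=(13.77,-31.541), heading=131, 5 segment(s) drawn

Segment lengths:
  seg 1: (9,-7) -> (10.336,-13.871), length = 7
  seg 2: (10.336,-13.871) -> (11.29,-18.78), length = 5
  seg 3: (11.29,-18.78) -> (10.526,-14.853), length = 4
  seg 4: (10.526,-14.853) -> (10.908,-16.816), length = 2
  seg 5: (10.908,-16.816) -> (13.77,-31.541), length = 15
Total = 33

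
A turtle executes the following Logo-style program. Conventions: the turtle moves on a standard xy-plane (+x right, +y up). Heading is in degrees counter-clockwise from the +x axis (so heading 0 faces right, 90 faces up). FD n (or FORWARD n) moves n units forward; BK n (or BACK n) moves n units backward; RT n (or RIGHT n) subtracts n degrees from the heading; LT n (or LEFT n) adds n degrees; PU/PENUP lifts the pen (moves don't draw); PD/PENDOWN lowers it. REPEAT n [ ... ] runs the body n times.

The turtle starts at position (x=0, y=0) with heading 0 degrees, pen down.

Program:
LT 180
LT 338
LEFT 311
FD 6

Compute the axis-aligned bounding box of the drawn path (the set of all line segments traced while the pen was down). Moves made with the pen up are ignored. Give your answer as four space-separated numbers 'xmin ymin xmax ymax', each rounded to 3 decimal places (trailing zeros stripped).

Answer: -1.953 0 0 5.673

Derivation:
Executing turtle program step by step:
Start: pos=(0,0), heading=0, pen down
LT 180: heading 0 -> 180
LT 338: heading 180 -> 158
LT 311: heading 158 -> 109
FD 6: (0,0) -> (-1.953,5.673) [heading=109, draw]
Final: pos=(-1.953,5.673), heading=109, 1 segment(s) drawn

Segment endpoints: x in {-1.953, 0}, y in {0, 5.673}
xmin=-1.953, ymin=0, xmax=0, ymax=5.673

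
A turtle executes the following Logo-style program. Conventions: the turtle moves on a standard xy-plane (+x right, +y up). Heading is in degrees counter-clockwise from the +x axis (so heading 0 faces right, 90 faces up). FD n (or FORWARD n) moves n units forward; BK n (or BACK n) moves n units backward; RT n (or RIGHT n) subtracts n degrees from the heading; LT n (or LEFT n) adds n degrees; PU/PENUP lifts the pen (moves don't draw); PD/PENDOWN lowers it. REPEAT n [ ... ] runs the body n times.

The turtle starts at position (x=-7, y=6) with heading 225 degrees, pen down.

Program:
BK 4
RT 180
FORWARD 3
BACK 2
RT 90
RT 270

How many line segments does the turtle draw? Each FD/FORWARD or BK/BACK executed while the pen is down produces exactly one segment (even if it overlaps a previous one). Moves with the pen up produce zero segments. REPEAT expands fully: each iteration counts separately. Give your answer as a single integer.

Executing turtle program step by step:
Start: pos=(-7,6), heading=225, pen down
BK 4: (-7,6) -> (-4.172,8.828) [heading=225, draw]
RT 180: heading 225 -> 45
FD 3: (-4.172,8.828) -> (-2.05,10.95) [heading=45, draw]
BK 2: (-2.05,10.95) -> (-3.464,9.536) [heading=45, draw]
RT 90: heading 45 -> 315
RT 270: heading 315 -> 45
Final: pos=(-3.464,9.536), heading=45, 3 segment(s) drawn
Segments drawn: 3

Answer: 3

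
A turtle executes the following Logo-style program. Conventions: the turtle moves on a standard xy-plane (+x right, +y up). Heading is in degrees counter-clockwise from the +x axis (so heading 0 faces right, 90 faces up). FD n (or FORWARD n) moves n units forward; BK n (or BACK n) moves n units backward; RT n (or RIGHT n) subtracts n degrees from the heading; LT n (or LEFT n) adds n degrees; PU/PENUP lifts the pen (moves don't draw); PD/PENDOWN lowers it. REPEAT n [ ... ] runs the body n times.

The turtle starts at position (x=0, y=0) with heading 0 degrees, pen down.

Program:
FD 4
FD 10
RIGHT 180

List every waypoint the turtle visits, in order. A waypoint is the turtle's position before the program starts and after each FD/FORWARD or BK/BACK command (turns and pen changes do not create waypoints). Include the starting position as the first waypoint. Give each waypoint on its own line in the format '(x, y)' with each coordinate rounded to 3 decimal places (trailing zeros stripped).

Answer: (0, 0)
(4, 0)
(14, 0)

Derivation:
Executing turtle program step by step:
Start: pos=(0,0), heading=0, pen down
FD 4: (0,0) -> (4,0) [heading=0, draw]
FD 10: (4,0) -> (14,0) [heading=0, draw]
RT 180: heading 0 -> 180
Final: pos=(14,0), heading=180, 2 segment(s) drawn
Waypoints (3 total):
(0, 0)
(4, 0)
(14, 0)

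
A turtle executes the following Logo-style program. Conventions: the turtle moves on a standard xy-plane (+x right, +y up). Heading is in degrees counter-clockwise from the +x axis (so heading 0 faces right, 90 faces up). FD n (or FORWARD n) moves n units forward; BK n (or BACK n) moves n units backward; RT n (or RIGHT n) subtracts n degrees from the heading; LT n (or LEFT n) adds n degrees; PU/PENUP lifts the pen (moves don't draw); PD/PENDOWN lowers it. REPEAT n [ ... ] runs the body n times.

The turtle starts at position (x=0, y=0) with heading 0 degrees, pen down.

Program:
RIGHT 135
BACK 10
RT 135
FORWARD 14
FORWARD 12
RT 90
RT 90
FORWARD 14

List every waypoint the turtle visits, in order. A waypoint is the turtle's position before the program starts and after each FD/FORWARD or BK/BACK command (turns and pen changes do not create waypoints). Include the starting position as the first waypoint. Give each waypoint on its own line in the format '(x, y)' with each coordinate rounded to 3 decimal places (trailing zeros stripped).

Answer: (0, 0)
(7.071, 7.071)
(7.071, 21.071)
(7.071, 33.071)
(7.071, 19.071)

Derivation:
Executing turtle program step by step:
Start: pos=(0,0), heading=0, pen down
RT 135: heading 0 -> 225
BK 10: (0,0) -> (7.071,7.071) [heading=225, draw]
RT 135: heading 225 -> 90
FD 14: (7.071,7.071) -> (7.071,21.071) [heading=90, draw]
FD 12: (7.071,21.071) -> (7.071,33.071) [heading=90, draw]
RT 90: heading 90 -> 0
RT 90: heading 0 -> 270
FD 14: (7.071,33.071) -> (7.071,19.071) [heading=270, draw]
Final: pos=(7.071,19.071), heading=270, 4 segment(s) drawn
Waypoints (5 total):
(0, 0)
(7.071, 7.071)
(7.071, 21.071)
(7.071, 33.071)
(7.071, 19.071)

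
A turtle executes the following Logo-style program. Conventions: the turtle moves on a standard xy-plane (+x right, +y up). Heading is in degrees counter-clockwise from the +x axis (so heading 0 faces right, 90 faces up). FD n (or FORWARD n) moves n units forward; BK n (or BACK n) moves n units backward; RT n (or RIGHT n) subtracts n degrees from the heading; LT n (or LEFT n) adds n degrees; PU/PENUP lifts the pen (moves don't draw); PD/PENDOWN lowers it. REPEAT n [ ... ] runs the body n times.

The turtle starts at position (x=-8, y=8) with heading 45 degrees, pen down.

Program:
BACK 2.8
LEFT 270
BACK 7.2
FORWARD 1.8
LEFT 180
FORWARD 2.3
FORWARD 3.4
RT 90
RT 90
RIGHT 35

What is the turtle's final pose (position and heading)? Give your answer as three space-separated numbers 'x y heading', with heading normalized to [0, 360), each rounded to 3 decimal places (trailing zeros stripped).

Answer: -17.829 13.869 280

Derivation:
Executing turtle program step by step:
Start: pos=(-8,8), heading=45, pen down
BK 2.8: (-8,8) -> (-9.98,6.02) [heading=45, draw]
LT 270: heading 45 -> 315
BK 7.2: (-9.98,6.02) -> (-15.071,11.111) [heading=315, draw]
FD 1.8: (-15.071,11.111) -> (-13.798,9.838) [heading=315, draw]
LT 180: heading 315 -> 135
FD 2.3: (-13.798,9.838) -> (-15.425,11.465) [heading=135, draw]
FD 3.4: (-15.425,11.465) -> (-17.829,13.869) [heading=135, draw]
RT 90: heading 135 -> 45
RT 90: heading 45 -> 315
RT 35: heading 315 -> 280
Final: pos=(-17.829,13.869), heading=280, 5 segment(s) drawn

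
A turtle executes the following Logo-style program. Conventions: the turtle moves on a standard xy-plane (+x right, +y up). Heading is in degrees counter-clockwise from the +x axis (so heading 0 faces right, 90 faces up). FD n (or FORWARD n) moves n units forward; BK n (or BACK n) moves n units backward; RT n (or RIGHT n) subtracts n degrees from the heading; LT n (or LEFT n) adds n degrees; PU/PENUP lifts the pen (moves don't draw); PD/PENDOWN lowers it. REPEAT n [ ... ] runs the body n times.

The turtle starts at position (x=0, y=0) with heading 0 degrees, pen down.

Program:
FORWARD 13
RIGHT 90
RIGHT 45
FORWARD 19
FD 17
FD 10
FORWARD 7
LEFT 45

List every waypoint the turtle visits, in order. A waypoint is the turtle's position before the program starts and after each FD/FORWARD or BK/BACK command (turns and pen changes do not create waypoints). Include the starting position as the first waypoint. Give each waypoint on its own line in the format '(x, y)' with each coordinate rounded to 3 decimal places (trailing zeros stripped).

Executing turtle program step by step:
Start: pos=(0,0), heading=0, pen down
FD 13: (0,0) -> (13,0) [heading=0, draw]
RT 90: heading 0 -> 270
RT 45: heading 270 -> 225
FD 19: (13,0) -> (-0.435,-13.435) [heading=225, draw]
FD 17: (-0.435,-13.435) -> (-12.456,-25.456) [heading=225, draw]
FD 10: (-12.456,-25.456) -> (-19.527,-32.527) [heading=225, draw]
FD 7: (-19.527,-32.527) -> (-24.477,-37.477) [heading=225, draw]
LT 45: heading 225 -> 270
Final: pos=(-24.477,-37.477), heading=270, 5 segment(s) drawn
Waypoints (6 total):
(0, 0)
(13, 0)
(-0.435, -13.435)
(-12.456, -25.456)
(-19.527, -32.527)
(-24.477, -37.477)

Answer: (0, 0)
(13, 0)
(-0.435, -13.435)
(-12.456, -25.456)
(-19.527, -32.527)
(-24.477, -37.477)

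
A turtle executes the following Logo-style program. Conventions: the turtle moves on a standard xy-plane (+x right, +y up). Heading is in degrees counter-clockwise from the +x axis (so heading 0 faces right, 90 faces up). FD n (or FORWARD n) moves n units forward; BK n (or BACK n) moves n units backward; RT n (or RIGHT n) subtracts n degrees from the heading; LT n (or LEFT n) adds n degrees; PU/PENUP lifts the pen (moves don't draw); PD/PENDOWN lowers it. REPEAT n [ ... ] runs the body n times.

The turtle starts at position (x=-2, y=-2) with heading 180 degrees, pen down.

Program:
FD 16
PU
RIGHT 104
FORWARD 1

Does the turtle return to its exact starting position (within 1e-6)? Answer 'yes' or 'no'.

Executing turtle program step by step:
Start: pos=(-2,-2), heading=180, pen down
FD 16: (-2,-2) -> (-18,-2) [heading=180, draw]
PU: pen up
RT 104: heading 180 -> 76
FD 1: (-18,-2) -> (-17.758,-1.03) [heading=76, move]
Final: pos=(-17.758,-1.03), heading=76, 1 segment(s) drawn

Start position: (-2, -2)
Final position: (-17.758, -1.03)
Distance = 15.788; >= 1e-6 -> NOT closed

Answer: no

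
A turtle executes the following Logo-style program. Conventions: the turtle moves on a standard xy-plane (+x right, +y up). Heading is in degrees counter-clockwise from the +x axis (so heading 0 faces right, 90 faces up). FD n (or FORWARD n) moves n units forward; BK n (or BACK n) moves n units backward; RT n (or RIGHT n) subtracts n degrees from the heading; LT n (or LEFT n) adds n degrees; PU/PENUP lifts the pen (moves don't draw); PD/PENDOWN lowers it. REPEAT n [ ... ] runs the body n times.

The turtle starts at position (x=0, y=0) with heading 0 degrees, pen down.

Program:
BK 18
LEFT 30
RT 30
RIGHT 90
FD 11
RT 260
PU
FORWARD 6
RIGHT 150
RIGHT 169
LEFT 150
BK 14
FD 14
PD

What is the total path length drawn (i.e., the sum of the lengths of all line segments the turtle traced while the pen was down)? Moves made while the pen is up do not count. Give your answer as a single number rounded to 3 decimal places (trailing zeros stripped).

Executing turtle program step by step:
Start: pos=(0,0), heading=0, pen down
BK 18: (0,0) -> (-18,0) [heading=0, draw]
LT 30: heading 0 -> 30
RT 30: heading 30 -> 0
RT 90: heading 0 -> 270
FD 11: (-18,0) -> (-18,-11) [heading=270, draw]
RT 260: heading 270 -> 10
PU: pen up
FD 6: (-18,-11) -> (-12.091,-9.958) [heading=10, move]
RT 150: heading 10 -> 220
RT 169: heading 220 -> 51
LT 150: heading 51 -> 201
BK 14: (-12.091,-9.958) -> (0.979,-4.941) [heading=201, move]
FD 14: (0.979,-4.941) -> (-12.091,-9.958) [heading=201, move]
PD: pen down
Final: pos=(-12.091,-9.958), heading=201, 2 segment(s) drawn

Segment lengths:
  seg 1: (0,0) -> (-18,0), length = 18
  seg 2: (-18,0) -> (-18,-11), length = 11
Total = 29

Answer: 29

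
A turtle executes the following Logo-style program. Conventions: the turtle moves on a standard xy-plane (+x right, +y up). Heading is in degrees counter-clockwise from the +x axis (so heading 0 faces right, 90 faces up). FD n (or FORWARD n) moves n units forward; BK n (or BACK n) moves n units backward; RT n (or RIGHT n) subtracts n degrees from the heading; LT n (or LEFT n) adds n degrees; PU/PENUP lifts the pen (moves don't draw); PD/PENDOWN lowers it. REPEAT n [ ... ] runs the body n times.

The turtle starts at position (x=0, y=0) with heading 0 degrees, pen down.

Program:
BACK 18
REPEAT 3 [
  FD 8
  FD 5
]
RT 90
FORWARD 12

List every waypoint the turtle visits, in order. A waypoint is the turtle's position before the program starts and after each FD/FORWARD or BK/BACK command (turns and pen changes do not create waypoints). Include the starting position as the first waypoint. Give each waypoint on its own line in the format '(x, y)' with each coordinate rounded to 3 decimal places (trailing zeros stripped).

Executing turtle program step by step:
Start: pos=(0,0), heading=0, pen down
BK 18: (0,0) -> (-18,0) [heading=0, draw]
REPEAT 3 [
  -- iteration 1/3 --
  FD 8: (-18,0) -> (-10,0) [heading=0, draw]
  FD 5: (-10,0) -> (-5,0) [heading=0, draw]
  -- iteration 2/3 --
  FD 8: (-5,0) -> (3,0) [heading=0, draw]
  FD 5: (3,0) -> (8,0) [heading=0, draw]
  -- iteration 3/3 --
  FD 8: (8,0) -> (16,0) [heading=0, draw]
  FD 5: (16,0) -> (21,0) [heading=0, draw]
]
RT 90: heading 0 -> 270
FD 12: (21,0) -> (21,-12) [heading=270, draw]
Final: pos=(21,-12), heading=270, 8 segment(s) drawn
Waypoints (9 total):
(0, 0)
(-18, 0)
(-10, 0)
(-5, 0)
(3, 0)
(8, 0)
(16, 0)
(21, 0)
(21, -12)

Answer: (0, 0)
(-18, 0)
(-10, 0)
(-5, 0)
(3, 0)
(8, 0)
(16, 0)
(21, 0)
(21, -12)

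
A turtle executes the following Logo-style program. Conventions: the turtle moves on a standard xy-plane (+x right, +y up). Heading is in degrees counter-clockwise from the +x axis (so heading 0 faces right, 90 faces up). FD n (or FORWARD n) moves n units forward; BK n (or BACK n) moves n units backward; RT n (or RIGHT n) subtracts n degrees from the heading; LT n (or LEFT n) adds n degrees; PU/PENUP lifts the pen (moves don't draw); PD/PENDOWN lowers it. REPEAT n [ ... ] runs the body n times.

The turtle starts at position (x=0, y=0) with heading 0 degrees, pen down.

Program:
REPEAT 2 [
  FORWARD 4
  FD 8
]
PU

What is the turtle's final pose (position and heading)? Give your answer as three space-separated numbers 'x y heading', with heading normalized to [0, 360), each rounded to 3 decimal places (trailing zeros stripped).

Answer: 24 0 0

Derivation:
Executing turtle program step by step:
Start: pos=(0,0), heading=0, pen down
REPEAT 2 [
  -- iteration 1/2 --
  FD 4: (0,0) -> (4,0) [heading=0, draw]
  FD 8: (4,0) -> (12,0) [heading=0, draw]
  -- iteration 2/2 --
  FD 4: (12,0) -> (16,0) [heading=0, draw]
  FD 8: (16,0) -> (24,0) [heading=0, draw]
]
PU: pen up
Final: pos=(24,0), heading=0, 4 segment(s) drawn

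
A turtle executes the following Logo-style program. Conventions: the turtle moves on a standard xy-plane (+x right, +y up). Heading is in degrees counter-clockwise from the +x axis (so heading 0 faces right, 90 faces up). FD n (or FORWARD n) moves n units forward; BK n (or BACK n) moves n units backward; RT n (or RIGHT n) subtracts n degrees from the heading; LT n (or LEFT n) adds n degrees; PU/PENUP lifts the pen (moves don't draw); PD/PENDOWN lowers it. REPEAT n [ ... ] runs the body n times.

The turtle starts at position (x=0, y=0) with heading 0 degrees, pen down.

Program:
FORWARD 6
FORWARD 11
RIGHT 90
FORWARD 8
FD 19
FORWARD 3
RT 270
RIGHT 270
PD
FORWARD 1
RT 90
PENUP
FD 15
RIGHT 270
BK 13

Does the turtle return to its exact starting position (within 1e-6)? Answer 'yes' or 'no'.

Answer: no

Derivation:
Executing turtle program step by step:
Start: pos=(0,0), heading=0, pen down
FD 6: (0,0) -> (6,0) [heading=0, draw]
FD 11: (6,0) -> (17,0) [heading=0, draw]
RT 90: heading 0 -> 270
FD 8: (17,0) -> (17,-8) [heading=270, draw]
FD 19: (17,-8) -> (17,-27) [heading=270, draw]
FD 3: (17,-27) -> (17,-30) [heading=270, draw]
RT 270: heading 270 -> 0
RT 270: heading 0 -> 90
PD: pen down
FD 1: (17,-30) -> (17,-29) [heading=90, draw]
RT 90: heading 90 -> 0
PU: pen up
FD 15: (17,-29) -> (32,-29) [heading=0, move]
RT 270: heading 0 -> 90
BK 13: (32,-29) -> (32,-42) [heading=90, move]
Final: pos=(32,-42), heading=90, 6 segment(s) drawn

Start position: (0, 0)
Final position: (32, -42)
Distance = 52.802; >= 1e-6 -> NOT closed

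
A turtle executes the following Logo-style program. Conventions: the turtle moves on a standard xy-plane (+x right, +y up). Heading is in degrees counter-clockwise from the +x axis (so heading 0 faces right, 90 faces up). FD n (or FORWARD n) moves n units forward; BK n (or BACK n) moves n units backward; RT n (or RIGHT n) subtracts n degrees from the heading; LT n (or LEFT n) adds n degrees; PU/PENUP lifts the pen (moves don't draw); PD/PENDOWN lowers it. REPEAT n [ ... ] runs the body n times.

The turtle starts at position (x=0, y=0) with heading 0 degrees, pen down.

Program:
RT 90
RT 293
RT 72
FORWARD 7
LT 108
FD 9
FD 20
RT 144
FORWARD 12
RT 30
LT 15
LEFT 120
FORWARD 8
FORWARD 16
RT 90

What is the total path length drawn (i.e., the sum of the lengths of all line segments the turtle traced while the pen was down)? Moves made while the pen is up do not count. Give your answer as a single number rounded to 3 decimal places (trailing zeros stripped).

Executing turtle program step by step:
Start: pos=(0,0), heading=0, pen down
RT 90: heading 0 -> 270
RT 293: heading 270 -> 337
RT 72: heading 337 -> 265
FD 7: (0,0) -> (-0.61,-6.973) [heading=265, draw]
LT 108: heading 265 -> 13
FD 9: (-0.61,-6.973) -> (8.159,-4.949) [heading=13, draw]
FD 20: (8.159,-4.949) -> (27.647,-0.45) [heading=13, draw]
RT 144: heading 13 -> 229
FD 12: (27.647,-0.45) -> (19.774,-9.506) [heading=229, draw]
RT 30: heading 229 -> 199
LT 15: heading 199 -> 214
LT 120: heading 214 -> 334
FD 8: (19.774,-9.506) -> (26.964,-13.013) [heading=334, draw]
FD 16: (26.964,-13.013) -> (41.345,-20.027) [heading=334, draw]
RT 90: heading 334 -> 244
Final: pos=(41.345,-20.027), heading=244, 6 segment(s) drawn

Segment lengths:
  seg 1: (0,0) -> (-0.61,-6.973), length = 7
  seg 2: (-0.61,-6.973) -> (8.159,-4.949), length = 9
  seg 3: (8.159,-4.949) -> (27.647,-0.45), length = 20
  seg 4: (27.647,-0.45) -> (19.774,-9.506), length = 12
  seg 5: (19.774,-9.506) -> (26.964,-13.013), length = 8
  seg 6: (26.964,-13.013) -> (41.345,-20.027), length = 16
Total = 72

Answer: 72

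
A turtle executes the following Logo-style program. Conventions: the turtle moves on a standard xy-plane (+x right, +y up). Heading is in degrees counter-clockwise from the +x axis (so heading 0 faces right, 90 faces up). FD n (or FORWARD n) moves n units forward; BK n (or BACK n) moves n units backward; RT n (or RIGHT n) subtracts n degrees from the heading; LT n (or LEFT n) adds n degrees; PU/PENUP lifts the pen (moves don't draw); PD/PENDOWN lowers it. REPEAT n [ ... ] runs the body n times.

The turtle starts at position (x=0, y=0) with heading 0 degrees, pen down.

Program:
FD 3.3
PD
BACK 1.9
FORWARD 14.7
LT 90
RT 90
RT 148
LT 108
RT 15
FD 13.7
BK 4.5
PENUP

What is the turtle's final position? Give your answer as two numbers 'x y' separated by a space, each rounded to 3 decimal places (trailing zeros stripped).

Answer: 21.377 -7.536

Derivation:
Executing turtle program step by step:
Start: pos=(0,0), heading=0, pen down
FD 3.3: (0,0) -> (3.3,0) [heading=0, draw]
PD: pen down
BK 1.9: (3.3,0) -> (1.4,0) [heading=0, draw]
FD 14.7: (1.4,0) -> (16.1,0) [heading=0, draw]
LT 90: heading 0 -> 90
RT 90: heading 90 -> 0
RT 148: heading 0 -> 212
LT 108: heading 212 -> 320
RT 15: heading 320 -> 305
FD 13.7: (16.1,0) -> (23.958,-11.222) [heading=305, draw]
BK 4.5: (23.958,-11.222) -> (21.377,-7.536) [heading=305, draw]
PU: pen up
Final: pos=(21.377,-7.536), heading=305, 5 segment(s) drawn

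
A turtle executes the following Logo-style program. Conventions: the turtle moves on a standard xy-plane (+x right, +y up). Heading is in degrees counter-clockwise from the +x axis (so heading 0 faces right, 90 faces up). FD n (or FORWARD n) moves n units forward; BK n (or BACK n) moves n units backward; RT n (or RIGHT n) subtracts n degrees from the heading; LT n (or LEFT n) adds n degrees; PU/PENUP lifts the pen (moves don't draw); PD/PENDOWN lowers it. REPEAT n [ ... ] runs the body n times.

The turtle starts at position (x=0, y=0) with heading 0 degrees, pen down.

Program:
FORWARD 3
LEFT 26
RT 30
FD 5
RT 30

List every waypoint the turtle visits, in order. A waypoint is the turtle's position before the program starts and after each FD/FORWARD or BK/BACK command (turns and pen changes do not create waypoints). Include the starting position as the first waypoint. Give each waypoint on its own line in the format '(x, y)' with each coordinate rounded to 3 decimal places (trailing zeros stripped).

Executing turtle program step by step:
Start: pos=(0,0), heading=0, pen down
FD 3: (0,0) -> (3,0) [heading=0, draw]
LT 26: heading 0 -> 26
RT 30: heading 26 -> 356
FD 5: (3,0) -> (7.988,-0.349) [heading=356, draw]
RT 30: heading 356 -> 326
Final: pos=(7.988,-0.349), heading=326, 2 segment(s) drawn
Waypoints (3 total):
(0, 0)
(3, 0)
(7.988, -0.349)

Answer: (0, 0)
(3, 0)
(7.988, -0.349)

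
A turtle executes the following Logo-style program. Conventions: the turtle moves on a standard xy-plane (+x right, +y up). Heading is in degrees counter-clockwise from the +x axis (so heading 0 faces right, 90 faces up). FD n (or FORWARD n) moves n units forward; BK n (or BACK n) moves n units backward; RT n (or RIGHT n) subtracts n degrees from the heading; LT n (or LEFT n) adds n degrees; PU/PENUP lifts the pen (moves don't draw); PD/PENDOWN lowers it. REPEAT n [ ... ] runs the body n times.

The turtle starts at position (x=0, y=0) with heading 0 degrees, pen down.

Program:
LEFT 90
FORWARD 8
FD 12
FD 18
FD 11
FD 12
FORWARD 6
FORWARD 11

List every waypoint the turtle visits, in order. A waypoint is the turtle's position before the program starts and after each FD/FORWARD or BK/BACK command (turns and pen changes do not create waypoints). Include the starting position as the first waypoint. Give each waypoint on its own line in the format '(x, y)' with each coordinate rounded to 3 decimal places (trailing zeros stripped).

Answer: (0, 0)
(0, 8)
(0, 20)
(0, 38)
(0, 49)
(0, 61)
(0, 67)
(0, 78)

Derivation:
Executing turtle program step by step:
Start: pos=(0,0), heading=0, pen down
LT 90: heading 0 -> 90
FD 8: (0,0) -> (0,8) [heading=90, draw]
FD 12: (0,8) -> (0,20) [heading=90, draw]
FD 18: (0,20) -> (0,38) [heading=90, draw]
FD 11: (0,38) -> (0,49) [heading=90, draw]
FD 12: (0,49) -> (0,61) [heading=90, draw]
FD 6: (0,61) -> (0,67) [heading=90, draw]
FD 11: (0,67) -> (0,78) [heading=90, draw]
Final: pos=(0,78), heading=90, 7 segment(s) drawn
Waypoints (8 total):
(0, 0)
(0, 8)
(0, 20)
(0, 38)
(0, 49)
(0, 61)
(0, 67)
(0, 78)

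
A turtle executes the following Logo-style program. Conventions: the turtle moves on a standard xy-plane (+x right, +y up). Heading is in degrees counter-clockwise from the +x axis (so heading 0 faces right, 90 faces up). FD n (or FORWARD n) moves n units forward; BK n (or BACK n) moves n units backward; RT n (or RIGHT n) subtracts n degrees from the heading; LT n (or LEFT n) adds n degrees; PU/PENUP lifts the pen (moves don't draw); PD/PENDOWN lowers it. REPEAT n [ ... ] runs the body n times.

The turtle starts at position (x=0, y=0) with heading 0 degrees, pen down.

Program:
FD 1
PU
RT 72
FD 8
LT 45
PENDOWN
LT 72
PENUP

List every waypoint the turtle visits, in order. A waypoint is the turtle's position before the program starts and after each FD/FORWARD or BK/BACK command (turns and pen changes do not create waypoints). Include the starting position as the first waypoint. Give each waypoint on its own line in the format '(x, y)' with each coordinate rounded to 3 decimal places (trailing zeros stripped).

Executing turtle program step by step:
Start: pos=(0,0), heading=0, pen down
FD 1: (0,0) -> (1,0) [heading=0, draw]
PU: pen up
RT 72: heading 0 -> 288
FD 8: (1,0) -> (3.472,-7.608) [heading=288, move]
LT 45: heading 288 -> 333
PD: pen down
LT 72: heading 333 -> 45
PU: pen up
Final: pos=(3.472,-7.608), heading=45, 1 segment(s) drawn
Waypoints (3 total):
(0, 0)
(1, 0)
(3.472, -7.608)

Answer: (0, 0)
(1, 0)
(3.472, -7.608)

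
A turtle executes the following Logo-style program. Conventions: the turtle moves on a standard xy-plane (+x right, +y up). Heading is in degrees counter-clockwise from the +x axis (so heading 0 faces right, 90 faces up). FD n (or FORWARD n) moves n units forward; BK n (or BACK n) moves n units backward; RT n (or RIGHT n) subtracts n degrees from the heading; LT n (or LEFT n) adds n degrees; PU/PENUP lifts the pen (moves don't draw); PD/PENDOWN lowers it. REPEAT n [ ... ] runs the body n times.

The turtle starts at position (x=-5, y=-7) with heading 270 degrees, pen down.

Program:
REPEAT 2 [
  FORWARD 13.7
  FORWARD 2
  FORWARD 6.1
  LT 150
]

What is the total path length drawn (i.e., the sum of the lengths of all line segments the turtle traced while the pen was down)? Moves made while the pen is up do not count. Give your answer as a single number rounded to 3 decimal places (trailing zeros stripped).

Executing turtle program step by step:
Start: pos=(-5,-7), heading=270, pen down
REPEAT 2 [
  -- iteration 1/2 --
  FD 13.7: (-5,-7) -> (-5,-20.7) [heading=270, draw]
  FD 2: (-5,-20.7) -> (-5,-22.7) [heading=270, draw]
  FD 6.1: (-5,-22.7) -> (-5,-28.8) [heading=270, draw]
  LT 150: heading 270 -> 60
  -- iteration 2/2 --
  FD 13.7: (-5,-28.8) -> (1.85,-16.935) [heading=60, draw]
  FD 2: (1.85,-16.935) -> (2.85,-15.203) [heading=60, draw]
  FD 6.1: (2.85,-15.203) -> (5.9,-9.921) [heading=60, draw]
  LT 150: heading 60 -> 210
]
Final: pos=(5.9,-9.921), heading=210, 6 segment(s) drawn

Segment lengths:
  seg 1: (-5,-7) -> (-5,-20.7), length = 13.7
  seg 2: (-5,-20.7) -> (-5,-22.7), length = 2
  seg 3: (-5,-22.7) -> (-5,-28.8), length = 6.1
  seg 4: (-5,-28.8) -> (1.85,-16.935), length = 13.7
  seg 5: (1.85,-16.935) -> (2.85,-15.203), length = 2
  seg 6: (2.85,-15.203) -> (5.9,-9.921), length = 6.1
Total = 43.6

Answer: 43.6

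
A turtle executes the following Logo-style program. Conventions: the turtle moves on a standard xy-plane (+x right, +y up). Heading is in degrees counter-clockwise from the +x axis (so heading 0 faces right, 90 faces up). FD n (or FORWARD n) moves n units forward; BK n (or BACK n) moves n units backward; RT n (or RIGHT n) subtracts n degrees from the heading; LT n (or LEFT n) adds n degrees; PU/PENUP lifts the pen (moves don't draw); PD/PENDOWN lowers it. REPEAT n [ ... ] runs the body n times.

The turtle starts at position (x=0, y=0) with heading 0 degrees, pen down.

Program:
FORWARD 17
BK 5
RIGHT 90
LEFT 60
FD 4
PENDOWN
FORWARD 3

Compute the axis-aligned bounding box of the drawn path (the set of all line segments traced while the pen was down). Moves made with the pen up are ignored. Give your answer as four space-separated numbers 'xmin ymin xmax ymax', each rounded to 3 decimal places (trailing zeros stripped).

Executing turtle program step by step:
Start: pos=(0,0), heading=0, pen down
FD 17: (0,0) -> (17,0) [heading=0, draw]
BK 5: (17,0) -> (12,0) [heading=0, draw]
RT 90: heading 0 -> 270
LT 60: heading 270 -> 330
FD 4: (12,0) -> (15.464,-2) [heading=330, draw]
PD: pen down
FD 3: (15.464,-2) -> (18.062,-3.5) [heading=330, draw]
Final: pos=(18.062,-3.5), heading=330, 4 segment(s) drawn

Segment endpoints: x in {0, 12, 15.464, 17, 18.062}, y in {-3.5, -2, 0}
xmin=0, ymin=-3.5, xmax=18.062, ymax=0

Answer: 0 -3.5 18.062 0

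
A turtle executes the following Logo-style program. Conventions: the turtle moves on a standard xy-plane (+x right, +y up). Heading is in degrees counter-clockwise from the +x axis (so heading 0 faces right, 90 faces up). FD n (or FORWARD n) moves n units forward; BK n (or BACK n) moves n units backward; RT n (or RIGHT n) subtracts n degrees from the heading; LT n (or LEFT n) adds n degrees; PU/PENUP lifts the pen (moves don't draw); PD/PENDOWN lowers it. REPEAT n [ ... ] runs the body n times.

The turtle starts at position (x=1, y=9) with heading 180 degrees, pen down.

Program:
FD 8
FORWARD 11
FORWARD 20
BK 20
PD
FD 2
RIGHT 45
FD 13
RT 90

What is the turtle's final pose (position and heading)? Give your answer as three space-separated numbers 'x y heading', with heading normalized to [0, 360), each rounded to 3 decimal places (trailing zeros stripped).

Executing turtle program step by step:
Start: pos=(1,9), heading=180, pen down
FD 8: (1,9) -> (-7,9) [heading=180, draw]
FD 11: (-7,9) -> (-18,9) [heading=180, draw]
FD 20: (-18,9) -> (-38,9) [heading=180, draw]
BK 20: (-38,9) -> (-18,9) [heading=180, draw]
PD: pen down
FD 2: (-18,9) -> (-20,9) [heading=180, draw]
RT 45: heading 180 -> 135
FD 13: (-20,9) -> (-29.192,18.192) [heading=135, draw]
RT 90: heading 135 -> 45
Final: pos=(-29.192,18.192), heading=45, 6 segment(s) drawn

Answer: -29.192 18.192 45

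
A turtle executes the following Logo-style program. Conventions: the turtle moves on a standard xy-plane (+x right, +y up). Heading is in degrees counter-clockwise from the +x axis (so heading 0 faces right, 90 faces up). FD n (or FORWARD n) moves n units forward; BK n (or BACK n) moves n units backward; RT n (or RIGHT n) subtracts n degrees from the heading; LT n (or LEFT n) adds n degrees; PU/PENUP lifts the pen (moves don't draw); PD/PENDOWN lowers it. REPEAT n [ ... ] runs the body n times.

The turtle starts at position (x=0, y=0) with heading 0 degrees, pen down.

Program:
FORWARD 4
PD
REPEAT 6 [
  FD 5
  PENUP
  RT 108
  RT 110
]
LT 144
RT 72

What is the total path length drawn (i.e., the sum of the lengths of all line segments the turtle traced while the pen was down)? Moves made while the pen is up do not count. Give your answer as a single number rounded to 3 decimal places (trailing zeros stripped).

Executing turtle program step by step:
Start: pos=(0,0), heading=0, pen down
FD 4: (0,0) -> (4,0) [heading=0, draw]
PD: pen down
REPEAT 6 [
  -- iteration 1/6 --
  FD 5: (4,0) -> (9,0) [heading=0, draw]
  PU: pen up
  RT 108: heading 0 -> 252
  RT 110: heading 252 -> 142
  -- iteration 2/6 --
  FD 5: (9,0) -> (5.06,3.078) [heading=142, move]
  PU: pen up
  RT 108: heading 142 -> 34
  RT 110: heading 34 -> 284
  -- iteration 3/6 --
  FD 5: (5.06,3.078) -> (6.27,-1.773) [heading=284, move]
  PU: pen up
  RT 108: heading 284 -> 176
  RT 110: heading 176 -> 66
  -- iteration 4/6 --
  FD 5: (6.27,-1.773) -> (8.303,2.795) [heading=66, move]
  PU: pen up
  RT 108: heading 66 -> 318
  RT 110: heading 318 -> 208
  -- iteration 5/6 --
  FD 5: (8.303,2.795) -> (3.889,0.447) [heading=208, move]
  PU: pen up
  RT 108: heading 208 -> 100
  RT 110: heading 100 -> 350
  -- iteration 6/6 --
  FD 5: (3.889,0.447) -> (8.813,-0.421) [heading=350, move]
  PU: pen up
  RT 108: heading 350 -> 242
  RT 110: heading 242 -> 132
]
LT 144: heading 132 -> 276
RT 72: heading 276 -> 204
Final: pos=(8.813,-0.421), heading=204, 2 segment(s) drawn

Segment lengths:
  seg 1: (0,0) -> (4,0), length = 4
  seg 2: (4,0) -> (9,0), length = 5
Total = 9

Answer: 9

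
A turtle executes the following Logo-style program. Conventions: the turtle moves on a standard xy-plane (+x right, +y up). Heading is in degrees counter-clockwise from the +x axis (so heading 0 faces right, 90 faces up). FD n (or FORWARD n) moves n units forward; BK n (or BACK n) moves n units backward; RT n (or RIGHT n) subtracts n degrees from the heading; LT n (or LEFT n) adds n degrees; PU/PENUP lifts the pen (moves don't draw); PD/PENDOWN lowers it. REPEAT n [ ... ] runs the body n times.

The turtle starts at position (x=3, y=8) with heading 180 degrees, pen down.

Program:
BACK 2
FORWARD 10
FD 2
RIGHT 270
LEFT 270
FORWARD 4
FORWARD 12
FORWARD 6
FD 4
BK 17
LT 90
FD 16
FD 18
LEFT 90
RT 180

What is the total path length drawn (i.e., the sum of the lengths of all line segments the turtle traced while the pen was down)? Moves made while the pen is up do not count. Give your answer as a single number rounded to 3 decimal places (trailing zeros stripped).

Executing turtle program step by step:
Start: pos=(3,8), heading=180, pen down
BK 2: (3,8) -> (5,8) [heading=180, draw]
FD 10: (5,8) -> (-5,8) [heading=180, draw]
FD 2: (-5,8) -> (-7,8) [heading=180, draw]
RT 270: heading 180 -> 270
LT 270: heading 270 -> 180
FD 4: (-7,8) -> (-11,8) [heading=180, draw]
FD 12: (-11,8) -> (-23,8) [heading=180, draw]
FD 6: (-23,8) -> (-29,8) [heading=180, draw]
FD 4: (-29,8) -> (-33,8) [heading=180, draw]
BK 17: (-33,8) -> (-16,8) [heading=180, draw]
LT 90: heading 180 -> 270
FD 16: (-16,8) -> (-16,-8) [heading=270, draw]
FD 18: (-16,-8) -> (-16,-26) [heading=270, draw]
LT 90: heading 270 -> 0
RT 180: heading 0 -> 180
Final: pos=(-16,-26), heading=180, 10 segment(s) drawn

Segment lengths:
  seg 1: (3,8) -> (5,8), length = 2
  seg 2: (5,8) -> (-5,8), length = 10
  seg 3: (-5,8) -> (-7,8), length = 2
  seg 4: (-7,8) -> (-11,8), length = 4
  seg 5: (-11,8) -> (-23,8), length = 12
  seg 6: (-23,8) -> (-29,8), length = 6
  seg 7: (-29,8) -> (-33,8), length = 4
  seg 8: (-33,8) -> (-16,8), length = 17
  seg 9: (-16,8) -> (-16,-8), length = 16
  seg 10: (-16,-8) -> (-16,-26), length = 18
Total = 91

Answer: 91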